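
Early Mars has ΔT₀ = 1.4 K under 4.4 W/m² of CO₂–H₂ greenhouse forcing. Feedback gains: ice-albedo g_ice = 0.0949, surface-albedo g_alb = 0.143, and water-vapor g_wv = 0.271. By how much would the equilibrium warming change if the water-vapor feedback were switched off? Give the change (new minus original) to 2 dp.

-1.01 K

Original: g = 0.5089, ΔT = 1.4/(1−0.5089) = 2.8507 K.
Without water-vapor: g' = 0.2379, ΔT' = 1.4/(1−0.2379) = 1.8370 K.
Change = 1.8370 − 2.8507 = -1.01 K.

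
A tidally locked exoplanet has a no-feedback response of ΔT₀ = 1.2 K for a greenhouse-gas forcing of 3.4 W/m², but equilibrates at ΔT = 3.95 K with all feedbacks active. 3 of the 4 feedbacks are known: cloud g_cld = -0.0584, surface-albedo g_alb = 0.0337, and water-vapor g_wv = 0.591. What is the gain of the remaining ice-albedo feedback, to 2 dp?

Amplification A = ΔT/ΔT₀ = 3.95/1.2 = 3.292.
Total gain g = 1 − 1/A = 1 − 1/3.292 = 0.6962.
Known gains sum to -0.0584 + 0.0337 + 0.591 = 0.5663.
g_ice = 0.6962 − 0.5663 = 0.13.

0.13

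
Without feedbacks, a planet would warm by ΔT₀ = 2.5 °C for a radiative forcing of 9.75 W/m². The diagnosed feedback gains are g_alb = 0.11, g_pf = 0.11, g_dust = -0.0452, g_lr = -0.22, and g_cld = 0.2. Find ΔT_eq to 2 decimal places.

2.96 °C

Total gain g = 0.11 + 0.11 − 0.0452 − 0.22 + 0.2 = 0.1548.
Amplification A = 1/(1 − 0.1548) = 1.183.
ΔT = 2.5 × 1.183 = 2.96 °C.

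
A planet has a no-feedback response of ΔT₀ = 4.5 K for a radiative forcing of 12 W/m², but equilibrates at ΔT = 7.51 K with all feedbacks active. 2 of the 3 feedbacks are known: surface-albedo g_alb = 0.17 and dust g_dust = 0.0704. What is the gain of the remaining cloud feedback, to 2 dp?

Amplification A = ΔT/ΔT₀ = 7.51/4.5 = 1.669.
Total gain g = 1 − 1/A = 1 − 1/1.669 = 0.4008.
Known gains sum to 0.17 + 0.0704 = 0.2404.
g_cld = 0.4008 − 0.2404 = 0.16.

0.16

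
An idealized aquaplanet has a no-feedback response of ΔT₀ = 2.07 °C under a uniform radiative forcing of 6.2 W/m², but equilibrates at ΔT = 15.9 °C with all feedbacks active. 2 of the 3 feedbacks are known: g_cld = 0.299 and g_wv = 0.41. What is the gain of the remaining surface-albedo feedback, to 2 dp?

0.16

Amplification A = ΔT/ΔT₀ = 15.9/2.07 = 7.681.
Total gain g = 1 − 1/A = 1 − 1/7.681 = 0.8698.
Known gains sum to 0.299 + 0.41 = 0.709.
g_alb = 0.8698 − 0.709 = 0.16.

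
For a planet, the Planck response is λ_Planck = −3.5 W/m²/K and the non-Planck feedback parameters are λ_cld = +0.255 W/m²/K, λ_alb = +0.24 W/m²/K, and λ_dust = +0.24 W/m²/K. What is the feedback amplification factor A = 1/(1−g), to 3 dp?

1.266

Convert to gains: g_cld = 0.255/3.5 = 0.07286; g_alb = 0.24/3.5 = 0.06857; g_dust = 0.24/3.5 = 0.06857.
Total gain g = 0.21.
A = 1/(1 − 0.21) = 1.266.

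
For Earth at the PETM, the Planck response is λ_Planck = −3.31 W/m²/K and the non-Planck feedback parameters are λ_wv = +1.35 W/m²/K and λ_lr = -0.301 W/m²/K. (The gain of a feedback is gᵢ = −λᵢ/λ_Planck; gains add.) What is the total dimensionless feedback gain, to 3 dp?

0.317

Convert to gains: g_wv = 1.35/3.31 = 0.4079; g_lr = -0.301/3.31 = -0.09094.
Total gain g = 0.31696.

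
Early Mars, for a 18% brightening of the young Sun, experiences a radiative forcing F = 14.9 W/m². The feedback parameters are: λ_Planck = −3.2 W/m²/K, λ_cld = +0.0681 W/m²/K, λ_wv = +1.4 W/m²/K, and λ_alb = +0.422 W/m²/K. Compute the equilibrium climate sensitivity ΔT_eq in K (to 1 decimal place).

11.4 K

Net feedback parameter λ = (−3.2) + (+0.0681) + (+1.4) + (+0.422) = -1.3099 W/m²/K.
ΔT = −F/λ = −14.9/(-1.3099) = 11.4 K.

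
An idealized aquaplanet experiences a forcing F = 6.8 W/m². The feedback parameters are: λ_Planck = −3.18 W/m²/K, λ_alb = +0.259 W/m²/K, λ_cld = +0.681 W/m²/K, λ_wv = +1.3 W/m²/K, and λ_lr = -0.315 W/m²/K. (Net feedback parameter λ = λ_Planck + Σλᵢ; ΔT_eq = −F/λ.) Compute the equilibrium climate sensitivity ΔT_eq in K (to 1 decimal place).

Net feedback parameter λ = (−3.18) + (+0.259) + (+0.681) + (+1.3) + (-0.315) = -1.255 W/m²/K.
ΔT = −F/λ = −6.8/(-1.255) = 5.4 K.

5.4 K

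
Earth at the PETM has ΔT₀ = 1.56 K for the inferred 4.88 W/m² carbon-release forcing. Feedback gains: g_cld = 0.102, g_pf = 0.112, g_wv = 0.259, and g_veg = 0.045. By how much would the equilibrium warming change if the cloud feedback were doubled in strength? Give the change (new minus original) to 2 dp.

0.87 K

Original: g = 0.518, ΔT = 1.56/(1−0.518) = 3.2365 K.
With doubled cloud: g' = 0.62, ΔT' = 1.56/(1−0.62) = 4.1053 K.
Change = 4.1053 − 3.2365 = 0.87 K.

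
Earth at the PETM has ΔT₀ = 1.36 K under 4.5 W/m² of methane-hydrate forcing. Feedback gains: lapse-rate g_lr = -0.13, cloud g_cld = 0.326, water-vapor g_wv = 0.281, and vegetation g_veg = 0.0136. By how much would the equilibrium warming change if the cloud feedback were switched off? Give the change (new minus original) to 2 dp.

-1.04 K

Original: g = 0.4906, ΔT = 1.36/(1−0.4906) = 2.6698 K.
Without cloud: g' = 0.1646, ΔT' = 1.36/(1−0.1646) = 1.6280 K.
Change = 1.6280 − 2.6698 = -1.04 K.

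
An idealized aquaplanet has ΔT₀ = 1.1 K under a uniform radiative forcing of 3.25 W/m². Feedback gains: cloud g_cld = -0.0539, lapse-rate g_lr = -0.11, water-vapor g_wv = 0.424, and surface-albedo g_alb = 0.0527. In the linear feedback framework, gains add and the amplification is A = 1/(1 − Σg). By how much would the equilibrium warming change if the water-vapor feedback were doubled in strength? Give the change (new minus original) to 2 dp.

2.58 K

Original: g = 0.3128, ΔT = 1.1/(1−0.3128) = 1.6007 K.
With doubled water-vapor: g' = 0.7368, ΔT' = 1.1/(1−0.7368) = 4.1793 K.
Change = 4.1793 − 1.6007 = 2.58 K.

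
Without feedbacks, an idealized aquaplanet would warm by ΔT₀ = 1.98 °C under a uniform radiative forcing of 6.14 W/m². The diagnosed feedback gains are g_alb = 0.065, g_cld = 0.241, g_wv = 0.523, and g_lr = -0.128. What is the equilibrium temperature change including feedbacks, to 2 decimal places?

Total gain g = 0.065 + 0.241 + 0.523 − 0.128 = 0.701.
Amplification A = 1/(1 − 0.701) = 3.344.
ΔT = 1.98 × 3.344 = 6.62 °C.

6.62 °C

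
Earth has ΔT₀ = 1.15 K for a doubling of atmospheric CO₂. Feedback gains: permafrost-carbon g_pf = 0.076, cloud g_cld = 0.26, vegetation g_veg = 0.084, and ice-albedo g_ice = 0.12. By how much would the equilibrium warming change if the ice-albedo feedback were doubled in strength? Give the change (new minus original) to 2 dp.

Original: g = 0.54, ΔT = 1.15/(1−0.54) = 2.5000 K.
With doubled ice-albedo: g' = 0.66, ΔT' = 1.15/(1−0.66) = 3.3824 K.
Change = 3.3824 − 2.5000 = 0.88 K.

0.88 K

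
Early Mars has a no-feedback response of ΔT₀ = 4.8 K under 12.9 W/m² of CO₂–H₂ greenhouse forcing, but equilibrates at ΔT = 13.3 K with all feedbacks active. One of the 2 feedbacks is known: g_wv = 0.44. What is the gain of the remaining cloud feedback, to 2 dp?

Amplification A = ΔT/ΔT₀ = 13.3/4.8 = 2.771.
Total gain g = 1 − 1/A = 1 − 1/2.771 = 0.6391.
The known gain is 0.44.
g_cld = 0.6391 − 0.44 = 0.20.

0.20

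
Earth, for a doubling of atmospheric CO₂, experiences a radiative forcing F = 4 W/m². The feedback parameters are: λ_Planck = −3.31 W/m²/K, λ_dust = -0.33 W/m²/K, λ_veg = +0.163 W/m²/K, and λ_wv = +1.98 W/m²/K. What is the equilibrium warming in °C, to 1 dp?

Net feedback parameter λ = (−3.31) + (-0.33) + (+0.163) + (+1.98) = -1.497 W/m²/K.
ΔT = −F/λ = −4/(-1.497) = 2.7 °C.

2.7 °C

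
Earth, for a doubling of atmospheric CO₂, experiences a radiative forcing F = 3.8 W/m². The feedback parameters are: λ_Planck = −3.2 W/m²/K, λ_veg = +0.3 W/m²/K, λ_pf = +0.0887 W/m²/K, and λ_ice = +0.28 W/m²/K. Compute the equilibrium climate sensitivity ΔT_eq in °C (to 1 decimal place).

Net feedback parameter λ = (−3.2) + (+0.3) + (+0.0887) + (+0.28) = -2.5313 W/m²/K.
ΔT = −F/λ = −3.8/(-2.5313) = 1.5 °C.

1.5 °C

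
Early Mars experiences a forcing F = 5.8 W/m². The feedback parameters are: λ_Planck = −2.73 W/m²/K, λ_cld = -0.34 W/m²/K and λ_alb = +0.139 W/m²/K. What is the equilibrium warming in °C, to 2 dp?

Net feedback parameter λ = (−2.73) + (-0.34) + (+0.139) = -2.931 W/m²/K.
ΔT = −F/λ = −5.8/(-2.931) = 1.98 °C.

1.98 °C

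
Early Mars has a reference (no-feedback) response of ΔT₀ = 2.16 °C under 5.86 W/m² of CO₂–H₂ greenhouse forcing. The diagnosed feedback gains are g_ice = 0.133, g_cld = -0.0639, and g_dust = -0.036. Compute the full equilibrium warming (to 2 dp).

Total gain g = 0.133 − 0.0639 − 0.036 = 0.0331.
Amplification A = 1/(1 − 0.0331) = 1.034.
ΔT = 2.16 × 1.034 = 2.23 °C.

2.23 °C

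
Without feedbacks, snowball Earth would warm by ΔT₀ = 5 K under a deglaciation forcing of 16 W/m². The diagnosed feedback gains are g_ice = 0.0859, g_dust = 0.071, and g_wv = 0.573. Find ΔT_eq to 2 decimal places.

Total gain g = 0.0859 + 0.071 + 0.573 = 0.7299.
Amplification A = 1/(1 − 0.7299) = 3.702.
ΔT = 5 × 3.702 = 18.51 K.

18.51 K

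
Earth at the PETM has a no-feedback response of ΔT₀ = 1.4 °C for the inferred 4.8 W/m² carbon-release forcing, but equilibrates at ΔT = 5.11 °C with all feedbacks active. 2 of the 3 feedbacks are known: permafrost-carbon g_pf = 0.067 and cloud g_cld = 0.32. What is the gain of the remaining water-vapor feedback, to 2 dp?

0.34

Amplification A = ΔT/ΔT₀ = 5.11/1.4 = 3.65.
Total gain g = 1 − 1/A = 1 − 1/3.65 = 0.726.
Known gains sum to 0.067 + 0.32 = 0.387.
g_wv = 0.726 − 0.387 = 0.34.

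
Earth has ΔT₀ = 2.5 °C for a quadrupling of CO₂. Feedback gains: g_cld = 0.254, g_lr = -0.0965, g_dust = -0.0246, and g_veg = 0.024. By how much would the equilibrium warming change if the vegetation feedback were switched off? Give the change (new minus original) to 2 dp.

Original: g = 0.1569, ΔT = 2.5/(1−0.1569) = 2.9652 °C.
Without vegetation: g' = 0.1329, ΔT' = 2.5/(1−0.1329) = 2.8832 °C.
Change = 2.8832 − 2.9652 = -0.08 °C.

-0.08 °C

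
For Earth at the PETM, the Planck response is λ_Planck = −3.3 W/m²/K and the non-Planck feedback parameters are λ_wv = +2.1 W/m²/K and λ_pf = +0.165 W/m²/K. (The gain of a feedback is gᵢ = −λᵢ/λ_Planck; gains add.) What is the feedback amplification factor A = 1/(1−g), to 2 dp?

Convert to gains: g_wv = 2.1/3.3 = 0.6364; g_pf = 0.165/3.3 = 0.05.
Total gain g = 0.6864.
A = 1/(1 − 0.6864) = 3.19.

3.19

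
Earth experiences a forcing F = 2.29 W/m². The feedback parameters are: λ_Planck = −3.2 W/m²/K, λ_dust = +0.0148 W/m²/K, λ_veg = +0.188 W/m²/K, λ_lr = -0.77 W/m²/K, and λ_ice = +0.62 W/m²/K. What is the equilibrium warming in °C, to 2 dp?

0.73 °C

Net feedback parameter λ = (−3.2) + (+0.0148) + (+0.188) + (-0.77) + (+0.62) = -3.1472 W/m²/K.
ΔT = −F/λ = −2.29/(-3.1472) = 0.73 °C.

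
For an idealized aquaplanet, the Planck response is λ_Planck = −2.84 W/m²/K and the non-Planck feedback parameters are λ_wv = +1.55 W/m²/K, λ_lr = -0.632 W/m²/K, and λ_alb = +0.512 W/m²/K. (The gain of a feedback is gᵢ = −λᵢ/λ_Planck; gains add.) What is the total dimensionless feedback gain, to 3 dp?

Convert to gains: g_wv = 1.55/2.84 = 0.5458; g_lr = -0.632/2.84 = -0.2225; g_alb = 0.512/2.84 = 0.1803.
Total gain g = 0.5036.

0.504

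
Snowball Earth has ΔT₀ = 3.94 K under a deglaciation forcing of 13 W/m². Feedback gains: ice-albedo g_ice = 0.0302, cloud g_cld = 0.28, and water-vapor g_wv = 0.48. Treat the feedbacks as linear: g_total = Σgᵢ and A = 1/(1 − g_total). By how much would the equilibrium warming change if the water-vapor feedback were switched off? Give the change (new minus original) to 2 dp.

-13.07 K

Original: g = 0.7902, ΔT = 3.94/(1−0.7902) = 18.7798 K.
Without water-vapor: g' = 0.3102, ΔT' = 3.94/(1−0.3102) = 5.7118 K.
Change = 5.7118 − 18.7798 = -13.07 K.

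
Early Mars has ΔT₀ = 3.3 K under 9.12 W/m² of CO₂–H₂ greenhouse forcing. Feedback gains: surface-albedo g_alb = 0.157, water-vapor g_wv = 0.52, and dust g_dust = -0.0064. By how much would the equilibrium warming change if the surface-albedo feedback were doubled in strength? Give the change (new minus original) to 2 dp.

Original: g = 0.6706, ΔT = 3.3/(1−0.6706) = 10.0182 K.
With doubled surface-albedo: g' = 0.8276, ΔT' = 3.3/(1−0.8276) = 19.1415 K.
Change = 19.1415 − 10.0182 = 9.12 K.

9.12 K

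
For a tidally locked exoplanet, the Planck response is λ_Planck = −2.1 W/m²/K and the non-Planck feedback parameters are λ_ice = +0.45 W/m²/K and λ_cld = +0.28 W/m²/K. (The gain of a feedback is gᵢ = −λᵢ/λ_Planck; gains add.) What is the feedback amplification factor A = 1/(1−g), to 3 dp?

Convert to gains: g_ice = 0.45/2.1 = 0.2143; g_cld = 0.28/2.1 = 0.1333.
Total gain g = 0.3476.
A = 1/(1 − 0.3476) = 1.533.

1.533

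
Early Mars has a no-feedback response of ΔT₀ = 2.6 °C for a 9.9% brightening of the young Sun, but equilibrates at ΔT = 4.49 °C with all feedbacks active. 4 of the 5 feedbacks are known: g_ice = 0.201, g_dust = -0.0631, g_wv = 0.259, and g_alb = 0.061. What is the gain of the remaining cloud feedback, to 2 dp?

Amplification A = ΔT/ΔT₀ = 4.49/2.6 = 1.727.
Total gain g = 1 − 1/A = 1 − 1/1.727 = 0.421.
Known gains sum to 0.201 − 0.0631 + 0.259 + 0.061 = 0.4579.
g_cld = 0.421 − 0.4579 = -0.04.

-0.04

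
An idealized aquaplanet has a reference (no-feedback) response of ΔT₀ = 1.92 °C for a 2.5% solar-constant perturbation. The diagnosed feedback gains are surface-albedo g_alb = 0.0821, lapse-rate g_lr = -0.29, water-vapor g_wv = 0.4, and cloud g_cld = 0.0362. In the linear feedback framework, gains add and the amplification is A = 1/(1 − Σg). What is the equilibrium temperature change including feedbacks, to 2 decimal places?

Total gain g = 0.0821 − 0.29 + 0.4 + 0.0362 = 0.2283.
Amplification A = 1/(1 − 0.2283) = 1.296.
ΔT = 1.92 × 1.296 = 2.49 °C.

2.49 °C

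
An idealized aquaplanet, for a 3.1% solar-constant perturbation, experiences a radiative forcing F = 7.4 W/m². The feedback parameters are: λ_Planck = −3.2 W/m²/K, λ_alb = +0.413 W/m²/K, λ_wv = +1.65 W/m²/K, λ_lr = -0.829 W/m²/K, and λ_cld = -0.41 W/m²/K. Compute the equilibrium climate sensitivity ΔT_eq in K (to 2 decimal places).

3.11 K

Net feedback parameter λ = (−3.2) + (+0.413) + (+1.65) + (-0.829) + (-0.41) = -2.376 W/m²/K.
ΔT = −F/λ = −7.4/(-2.376) = 3.11 K.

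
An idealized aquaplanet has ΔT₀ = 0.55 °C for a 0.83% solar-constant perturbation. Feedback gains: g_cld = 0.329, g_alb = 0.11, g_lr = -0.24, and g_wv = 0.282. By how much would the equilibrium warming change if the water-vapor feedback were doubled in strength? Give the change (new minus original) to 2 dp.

1.26 °C

Original: g = 0.481, ΔT = 0.55/(1−0.481) = 1.0597 °C.
With doubled water-vapor: g' = 0.763, ΔT' = 0.55/(1−0.763) = 2.3207 °C.
Change = 2.3207 − 1.0597 = 1.26 °C.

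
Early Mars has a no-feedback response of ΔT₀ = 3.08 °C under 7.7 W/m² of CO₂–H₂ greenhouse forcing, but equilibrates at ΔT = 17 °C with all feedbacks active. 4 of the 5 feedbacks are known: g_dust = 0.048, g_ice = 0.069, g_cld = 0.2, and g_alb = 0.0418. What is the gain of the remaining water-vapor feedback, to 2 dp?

0.46

Amplification A = ΔT/ΔT₀ = 17/3.08 = 5.519.
Total gain g = 1 − 1/A = 1 − 1/5.519 = 0.8188.
Known gains sum to 0.048 + 0.069 + 0.2 + 0.0418 = 0.3588.
g_wv = 0.8188 − 0.3588 = 0.46.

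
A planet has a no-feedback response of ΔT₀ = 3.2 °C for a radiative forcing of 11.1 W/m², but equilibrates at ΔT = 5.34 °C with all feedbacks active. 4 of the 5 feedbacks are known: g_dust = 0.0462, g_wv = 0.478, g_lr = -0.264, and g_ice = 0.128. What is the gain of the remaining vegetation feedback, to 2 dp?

Amplification A = ΔT/ΔT₀ = 5.34/3.2 = 1.669.
Total gain g = 1 − 1/A = 1 − 1/1.669 = 0.4008.
Known gains sum to 0.0462 + 0.478 − 0.264 + 0.128 = 0.3882.
g_veg = 0.4008 − 0.3882 = 0.01.

0.01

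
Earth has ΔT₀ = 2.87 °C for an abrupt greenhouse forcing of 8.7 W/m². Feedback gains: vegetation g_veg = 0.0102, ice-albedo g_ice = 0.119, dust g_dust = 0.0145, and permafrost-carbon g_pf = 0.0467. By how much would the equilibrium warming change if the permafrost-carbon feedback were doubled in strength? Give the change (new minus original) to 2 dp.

0.22 °C

Original: g = 0.1904, ΔT = 2.87/(1−0.1904) = 3.5450 °C.
With doubled permafrost-carbon: g' = 0.2371, ΔT' = 2.87/(1−0.2371) = 3.7620 °C.
Change = 3.7620 − 3.5450 = 0.22 °C.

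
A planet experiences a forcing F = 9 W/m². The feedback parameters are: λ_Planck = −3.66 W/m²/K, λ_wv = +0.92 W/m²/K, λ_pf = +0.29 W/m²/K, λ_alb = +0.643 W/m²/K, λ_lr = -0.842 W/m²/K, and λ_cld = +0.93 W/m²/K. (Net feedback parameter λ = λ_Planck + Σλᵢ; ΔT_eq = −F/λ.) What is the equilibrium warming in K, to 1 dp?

5.2 K

Net feedback parameter λ = (−3.66) + (+0.92) + (+0.29) + (+0.643) + (-0.842) + (+0.93) = -1.719 W/m²/K.
ΔT = −F/λ = −9/(-1.719) = 5.2 K.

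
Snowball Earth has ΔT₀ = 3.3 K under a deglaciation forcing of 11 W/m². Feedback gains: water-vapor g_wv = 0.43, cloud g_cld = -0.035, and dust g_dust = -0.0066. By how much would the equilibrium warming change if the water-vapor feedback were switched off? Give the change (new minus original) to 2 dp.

-2.23 K

Original: g = 0.3884, ΔT = 3.3/(1−0.3884) = 5.3957 K.
Without water-vapor: g' = -0.0416, ΔT' = 3.3/(1+0.0416) = 3.1682 K.
Change = 3.1682 − 5.3957 = -2.23 K.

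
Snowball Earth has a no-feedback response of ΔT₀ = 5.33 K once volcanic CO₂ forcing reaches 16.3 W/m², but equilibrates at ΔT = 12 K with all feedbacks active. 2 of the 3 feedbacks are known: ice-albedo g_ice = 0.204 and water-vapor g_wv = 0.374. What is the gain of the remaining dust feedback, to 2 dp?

-0.02

Amplification A = ΔT/ΔT₀ = 12/5.33 = 2.251.
Total gain g = 1 − 1/A = 1 − 1/2.251 = 0.5558.
Known gains sum to 0.204 + 0.374 = 0.578.
g_dust = 0.5558 − 0.578 = -0.02.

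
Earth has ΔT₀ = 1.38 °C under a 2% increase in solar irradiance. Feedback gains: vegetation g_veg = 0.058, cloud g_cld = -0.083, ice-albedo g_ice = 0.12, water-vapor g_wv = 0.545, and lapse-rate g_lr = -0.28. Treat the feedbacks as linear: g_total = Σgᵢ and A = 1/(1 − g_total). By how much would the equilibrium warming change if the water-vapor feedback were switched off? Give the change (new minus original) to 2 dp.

Original: g = 0.36, ΔT = 1.38/(1−0.36) = 2.1562 °C.
Without water-vapor: g' = -0.185, ΔT' = 1.38/(1+0.185) = 1.1646 °C.
Change = 1.1646 − 2.1562 = -0.99 °C.

-0.99 °C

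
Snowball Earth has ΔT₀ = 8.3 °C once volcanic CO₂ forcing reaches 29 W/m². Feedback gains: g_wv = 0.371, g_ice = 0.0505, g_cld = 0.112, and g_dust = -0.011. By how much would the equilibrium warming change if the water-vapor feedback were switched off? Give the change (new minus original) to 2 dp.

-7.60 °C

Original: g = 0.5225, ΔT = 8.3/(1−0.5225) = 17.3822 °C.
Without water-vapor: g' = 0.1515, ΔT' = 8.3/(1−0.1515) = 9.7820 °C.
Change = 9.7820 − 17.3822 = -7.60 °C.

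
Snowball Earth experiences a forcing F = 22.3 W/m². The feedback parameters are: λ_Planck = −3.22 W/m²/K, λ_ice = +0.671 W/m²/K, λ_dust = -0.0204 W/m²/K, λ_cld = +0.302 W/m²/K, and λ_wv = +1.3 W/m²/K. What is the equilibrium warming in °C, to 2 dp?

23.05 °C

Net feedback parameter λ = (−3.22) + (+0.671) + (-0.0204) + (+0.302) + (+1.3) = -0.9674 W/m²/K.
ΔT = −F/λ = −22.3/(-0.9674) = 23.05 °C.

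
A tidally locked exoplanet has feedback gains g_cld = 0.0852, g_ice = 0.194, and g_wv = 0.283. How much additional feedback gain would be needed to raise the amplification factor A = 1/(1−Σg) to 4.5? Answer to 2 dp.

0.22

Current total gain = 0.5622.
Target gain for A = 4.5: g* = 1 − 1/4.5 = 0.7778.
Additional gain needed = 0.7778 − 0.5622 = 0.22.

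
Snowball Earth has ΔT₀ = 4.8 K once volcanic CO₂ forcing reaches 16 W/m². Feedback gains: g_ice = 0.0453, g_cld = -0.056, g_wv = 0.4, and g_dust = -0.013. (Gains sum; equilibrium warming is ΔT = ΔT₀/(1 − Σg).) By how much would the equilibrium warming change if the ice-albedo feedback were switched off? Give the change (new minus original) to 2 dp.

Original: g = 0.3763, ΔT = 4.8/(1−0.3763) = 7.6960 K.
Without ice-albedo: g' = 0.331, ΔT' = 4.8/(1−0.331) = 7.1749 K.
Change = 7.1749 − 7.6960 = -0.52 K.

-0.52 K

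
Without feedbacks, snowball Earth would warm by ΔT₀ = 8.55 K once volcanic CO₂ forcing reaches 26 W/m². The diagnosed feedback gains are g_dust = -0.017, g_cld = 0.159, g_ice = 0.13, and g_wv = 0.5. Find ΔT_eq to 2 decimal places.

37.50 K

Total gain g = -0.017 + 0.159 + 0.13 + 0.5 = 0.772.
Amplification A = 1/(1 − 0.772) = 4.386.
ΔT = 8.55 × 4.386 = 37.50 K.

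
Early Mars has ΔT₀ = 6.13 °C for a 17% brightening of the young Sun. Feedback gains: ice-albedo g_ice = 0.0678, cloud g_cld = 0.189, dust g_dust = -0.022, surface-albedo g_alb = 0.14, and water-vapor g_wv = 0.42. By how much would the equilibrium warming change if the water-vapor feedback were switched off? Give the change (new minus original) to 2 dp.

Original: g = 0.7948, ΔT = 6.13/(1−0.7948) = 29.8733 °C.
Without water-vapor: g' = 0.3748, ΔT' = 6.13/(1−0.3748) = 9.8049 °C.
Change = 9.8049 − 29.8733 = -20.07 °C.

-20.07 °C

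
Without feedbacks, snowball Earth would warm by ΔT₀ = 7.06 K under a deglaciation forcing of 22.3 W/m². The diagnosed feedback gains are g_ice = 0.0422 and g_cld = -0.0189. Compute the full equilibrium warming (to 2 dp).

Total gain g = 0.0422 − 0.0189 = 0.0233.
Amplification A = 1/(1 − 0.0233) = 1.024.
ΔT = 7.06 × 1.024 = 7.23 K.

7.23 K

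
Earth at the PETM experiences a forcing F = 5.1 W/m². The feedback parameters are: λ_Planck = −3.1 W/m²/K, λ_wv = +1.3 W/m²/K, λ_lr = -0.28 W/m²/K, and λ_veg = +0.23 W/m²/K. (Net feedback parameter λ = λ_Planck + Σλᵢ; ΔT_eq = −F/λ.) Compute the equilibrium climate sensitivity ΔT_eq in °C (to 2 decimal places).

Net feedback parameter λ = (−3.1) + (+1.3) + (-0.28) + (+0.23) = -1.85 W/m²/K.
ΔT = −F/λ = −5.1/(-1.85) = 2.76 °C.

2.76 °C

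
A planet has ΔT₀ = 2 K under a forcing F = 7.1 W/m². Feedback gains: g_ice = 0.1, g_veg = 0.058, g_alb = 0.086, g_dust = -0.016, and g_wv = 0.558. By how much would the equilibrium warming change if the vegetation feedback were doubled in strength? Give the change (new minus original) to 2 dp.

Original: g = 0.786, ΔT = 2/(1−0.786) = 9.3458 K.
With doubled vegetation: g' = 0.844, ΔT' = 2/(1−0.844) = 12.8205 K.
Change = 12.8205 − 9.3458 = 3.47 K.

3.47 K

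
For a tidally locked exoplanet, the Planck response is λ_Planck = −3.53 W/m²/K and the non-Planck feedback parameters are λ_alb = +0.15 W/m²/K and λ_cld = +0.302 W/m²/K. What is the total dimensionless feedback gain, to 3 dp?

Convert to gains: g_alb = 0.15/3.53 = 0.04249; g_cld = 0.302/3.53 = 0.08555.
Total gain g = 0.12804.

0.128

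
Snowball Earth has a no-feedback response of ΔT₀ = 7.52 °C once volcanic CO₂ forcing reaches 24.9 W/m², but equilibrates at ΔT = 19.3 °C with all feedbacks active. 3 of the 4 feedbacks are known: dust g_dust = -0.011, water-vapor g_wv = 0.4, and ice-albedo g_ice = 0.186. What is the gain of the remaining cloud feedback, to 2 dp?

Amplification A = ΔT/ΔT₀ = 19.3/7.52 = 2.566.
Total gain g = 1 − 1/A = 1 − 1/2.566 = 0.6103.
Known gains sum to -0.011 + 0.4 + 0.186 = 0.575.
g_cld = 0.6103 − 0.575 = 0.04.

0.04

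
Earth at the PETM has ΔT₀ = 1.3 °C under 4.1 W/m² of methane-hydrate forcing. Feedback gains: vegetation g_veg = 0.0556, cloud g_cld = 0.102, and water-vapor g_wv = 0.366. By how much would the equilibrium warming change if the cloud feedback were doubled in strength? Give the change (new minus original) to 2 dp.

0.74 °C

Original: g = 0.5236, ΔT = 1.3/(1−0.5236) = 2.7288 °C.
With doubled cloud: g' = 0.6256, ΔT' = 1.3/(1−0.6256) = 3.4722 °C.
Change = 3.4722 − 2.7288 = 0.74 °C.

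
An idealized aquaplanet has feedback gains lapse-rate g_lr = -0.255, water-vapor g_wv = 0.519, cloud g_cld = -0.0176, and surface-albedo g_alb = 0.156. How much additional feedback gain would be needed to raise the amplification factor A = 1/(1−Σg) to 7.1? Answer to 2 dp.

0.46

Current total gain = 0.4024.
Target gain for A = 7.1: g* = 1 − 1/7.1 = 0.8592.
Additional gain needed = 0.8592 − 0.4024 = 0.46.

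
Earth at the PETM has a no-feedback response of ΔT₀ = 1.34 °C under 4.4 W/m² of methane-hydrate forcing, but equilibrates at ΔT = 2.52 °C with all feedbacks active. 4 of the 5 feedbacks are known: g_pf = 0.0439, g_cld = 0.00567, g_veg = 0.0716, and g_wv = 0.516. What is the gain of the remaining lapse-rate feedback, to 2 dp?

Amplification A = ΔT/ΔT₀ = 2.52/1.34 = 1.881.
Total gain g = 1 − 1/A = 1 − 1/1.881 = 0.4684.
Known gains sum to 0.0439 + 0.00567 + 0.0716 + 0.516 = 0.63717.
g_lr = 0.4684 − 0.63717 = -0.17.

-0.17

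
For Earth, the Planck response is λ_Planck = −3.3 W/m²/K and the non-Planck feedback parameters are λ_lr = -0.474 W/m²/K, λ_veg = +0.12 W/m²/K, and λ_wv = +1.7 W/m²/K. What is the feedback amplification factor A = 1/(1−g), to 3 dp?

Convert to gains: g_lr = -0.474/3.3 = -0.1436; g_veg = 0.12/3.3 = 0.03636; g_wv = 1.7/3.3 = 0.5152.
Total gain g = 0.40796.
A = 1/(1 − 0.40796) = 1.689.

1.689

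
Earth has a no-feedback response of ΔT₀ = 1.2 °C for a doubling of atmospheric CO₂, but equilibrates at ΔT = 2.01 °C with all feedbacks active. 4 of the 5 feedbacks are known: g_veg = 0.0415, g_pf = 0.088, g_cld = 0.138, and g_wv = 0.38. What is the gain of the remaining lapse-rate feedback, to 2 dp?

Amplification A = ΔT/ΔT₀ = 2.01/1.2 = 1.675.
Total gain g = 1 − 1/A = 1 − 1/1.675 = 0.403.
Known gains sum to 0.0415 + 0.088 + 0.138 + 0.38 = 0.6475.
g_lr = 0.403 − 0.6475 = -0.24.

-0.24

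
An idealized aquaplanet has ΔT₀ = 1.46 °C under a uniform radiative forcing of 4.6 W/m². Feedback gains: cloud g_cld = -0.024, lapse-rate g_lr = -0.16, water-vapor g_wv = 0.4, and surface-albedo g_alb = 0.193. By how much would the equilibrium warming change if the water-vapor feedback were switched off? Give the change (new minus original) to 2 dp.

Original: g = 0.409, ΔT = 1.46/(1−0.409) = 2.4704 °C.
Without water-vapor: g' = 0.009, ΔT' = 1.46/(1−0.009) = 1.4733 °C.
Change = 1.4733 − 2.4704 = -1.00 °C.

-1.00 °C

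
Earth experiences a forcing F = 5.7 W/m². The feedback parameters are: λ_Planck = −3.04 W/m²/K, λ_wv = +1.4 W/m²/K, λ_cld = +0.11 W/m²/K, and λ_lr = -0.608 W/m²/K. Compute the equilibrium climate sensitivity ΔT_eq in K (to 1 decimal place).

2.7 K

Net feedback parameter λ = (−3.04) + (+1.4) + (+0.11) + (-0.608) = -2.138 W/m²/K.
ΔT = −F/λ = −5.7/(-2.138) = 2.7 K.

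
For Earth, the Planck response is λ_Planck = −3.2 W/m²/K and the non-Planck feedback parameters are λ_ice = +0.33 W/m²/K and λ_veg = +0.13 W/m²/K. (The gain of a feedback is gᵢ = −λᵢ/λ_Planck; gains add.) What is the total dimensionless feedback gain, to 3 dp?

Convert to gains: g_ice = 0.33/3.2 = 0.1031; g_veg = 0.13/3.2 = 0.04063.
Total gain g = 0.14373.

0.144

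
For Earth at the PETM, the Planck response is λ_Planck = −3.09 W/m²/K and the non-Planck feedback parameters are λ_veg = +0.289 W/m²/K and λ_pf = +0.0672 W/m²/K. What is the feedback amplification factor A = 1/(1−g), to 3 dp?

Convert to gains: g_veg = 0.289/3.09 = 0.09353; g_pf = 0.0672/3.09 = 0.02175.
Total gain g = 0.11528.
A = 1/(1 − 0.11528) = 1.130.

1.130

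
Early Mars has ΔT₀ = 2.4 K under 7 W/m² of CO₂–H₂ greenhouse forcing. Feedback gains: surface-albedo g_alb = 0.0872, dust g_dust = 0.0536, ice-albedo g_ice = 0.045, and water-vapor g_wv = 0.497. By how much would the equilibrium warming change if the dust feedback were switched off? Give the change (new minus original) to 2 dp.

Original: g = 0.6828, ΔT = 2.4/(1−0.6828) = 7.5662 K.
Without dust: g' = 0.6292, ΔT' = 2.4/(1−0.6292) = 6.4725 K.
Change = 6.4725 − 7.5662 = -1.09 K.

-1.09 K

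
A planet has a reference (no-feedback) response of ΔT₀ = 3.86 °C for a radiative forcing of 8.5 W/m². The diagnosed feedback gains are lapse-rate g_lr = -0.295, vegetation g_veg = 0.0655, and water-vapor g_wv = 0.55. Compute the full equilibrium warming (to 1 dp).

5.7 °C

Total gain g = -0.295 + 0.0655 + 0.55 = 0.3205.
Amplification A = 1/(1 − 0.3205) = 1.472.
ΔT = 3.86 × 1.472 = 5.7 °C.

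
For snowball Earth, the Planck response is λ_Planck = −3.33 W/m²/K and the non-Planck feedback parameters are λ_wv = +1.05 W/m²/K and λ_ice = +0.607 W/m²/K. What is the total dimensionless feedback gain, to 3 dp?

Convert to gains: g_wv = 1.05/3.33 = 0.3153; g_ice = 0.607/3.33 = 0.1823.
Total gain g = 0.4976.

0.498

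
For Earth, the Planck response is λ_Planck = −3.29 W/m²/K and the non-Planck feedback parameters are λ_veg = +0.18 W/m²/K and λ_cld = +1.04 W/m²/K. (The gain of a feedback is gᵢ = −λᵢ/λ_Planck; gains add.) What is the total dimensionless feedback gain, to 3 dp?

Convert to gains: g_veg = 0.18/3.29 = 0.05471; g_cld = 1.04/3.29 = 0.3161.
Total gain g = 0.37081.

0.371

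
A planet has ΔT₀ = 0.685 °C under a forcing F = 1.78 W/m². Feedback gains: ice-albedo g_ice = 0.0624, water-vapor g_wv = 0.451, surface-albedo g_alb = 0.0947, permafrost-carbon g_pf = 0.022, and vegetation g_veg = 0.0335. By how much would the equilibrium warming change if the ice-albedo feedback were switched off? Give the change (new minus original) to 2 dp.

Original: g = 0.6636, ΔT = 0.685/(1−0.6636) = 2.0363 °C.
Without ice-albedo: g' = 0.6012, ΔT' = 0.685/(1−0.6012) = 1.7177 °C.
Change = 1.7177 − 2.0363 = -0.32 °C.

-0.32 °C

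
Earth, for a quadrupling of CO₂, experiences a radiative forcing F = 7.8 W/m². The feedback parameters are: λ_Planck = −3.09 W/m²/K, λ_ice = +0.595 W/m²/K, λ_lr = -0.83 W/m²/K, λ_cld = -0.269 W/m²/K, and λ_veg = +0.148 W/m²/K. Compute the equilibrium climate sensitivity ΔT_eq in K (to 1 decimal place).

Net feedback parameter λ = (−3.09) + (+0.595) + (-0.83) + (-0.269) + (+0.148) = -3.446 W/m²/K.
ΔT = −F/λ = −7.8/(-3.446) = 2.3 K.

2.3 K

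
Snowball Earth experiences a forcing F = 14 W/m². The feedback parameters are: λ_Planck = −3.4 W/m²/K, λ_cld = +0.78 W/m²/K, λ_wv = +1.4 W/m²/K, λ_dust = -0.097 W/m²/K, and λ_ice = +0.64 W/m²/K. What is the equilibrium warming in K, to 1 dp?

20.7 K

Net feedback parameter λ = (−3.4) + (+0.78) + (+1.4) + (-0.097) + (+0.64) = -0.677 W/m²/K.
ΔT = −F/λ = −14/(-0.677) = 20.7 K.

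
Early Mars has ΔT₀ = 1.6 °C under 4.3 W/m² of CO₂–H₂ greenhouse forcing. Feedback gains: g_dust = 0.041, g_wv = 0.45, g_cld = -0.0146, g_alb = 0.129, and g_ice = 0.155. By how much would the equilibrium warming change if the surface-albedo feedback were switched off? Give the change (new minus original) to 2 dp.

-2.34 °C

Original: g = 0.7604, ΔT = 1.6/(1−0.7604) = 6.6778 °C.
Without surface-albedo: g' = 0.6314, ΔT' = 1.6/(1−0.6314) = 4.3407 °C.
Change = 4.3407 − 6.6778 = -2.34 °C.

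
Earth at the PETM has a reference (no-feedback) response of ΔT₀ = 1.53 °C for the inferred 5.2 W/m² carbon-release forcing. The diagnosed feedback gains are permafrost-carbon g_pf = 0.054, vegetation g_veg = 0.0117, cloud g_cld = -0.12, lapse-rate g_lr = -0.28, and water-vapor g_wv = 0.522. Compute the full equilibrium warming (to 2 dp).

Total gain g = 0.054 + 0.0117 − 0.12 − 0.28 + 0.522 = 0.1877.
Amplification A = 1/(1 − 0.1877) = 1.231.
ΔT = 1.53 × 1.231 = 1.88 °C.

1.88 °C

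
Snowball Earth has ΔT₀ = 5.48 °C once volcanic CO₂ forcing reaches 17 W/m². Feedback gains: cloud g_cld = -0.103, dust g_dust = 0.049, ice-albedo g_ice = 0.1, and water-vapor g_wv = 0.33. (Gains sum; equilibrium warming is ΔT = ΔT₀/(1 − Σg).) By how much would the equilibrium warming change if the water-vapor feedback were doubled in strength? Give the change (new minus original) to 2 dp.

9.86 °C

Original: g = 0.376, ΔT = 5.48/(1−0.376) = 8.7821 °C.
With doubled water-vapor: g' = 0.706, ΔT' = 5.48/(1−0.706) = 18.6395 °C.
Change = 18.6395 − 8.7821 = 9.86 °C.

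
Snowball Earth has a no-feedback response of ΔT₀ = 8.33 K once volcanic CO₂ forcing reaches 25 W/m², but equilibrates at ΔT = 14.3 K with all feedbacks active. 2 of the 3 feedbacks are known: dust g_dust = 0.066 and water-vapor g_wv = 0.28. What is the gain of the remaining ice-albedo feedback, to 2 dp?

0.07

Amplification A = ΔT/ΔT₀ = 14.3/8.33 = 1.717.
Total gain g = 1 − 1/A = 1 − 1/1.717 = 0.4176.
Known gains sum to 0.066 + 0.28 = 0.346.
g_ice = 0.4176 − 0.346 = 0.07.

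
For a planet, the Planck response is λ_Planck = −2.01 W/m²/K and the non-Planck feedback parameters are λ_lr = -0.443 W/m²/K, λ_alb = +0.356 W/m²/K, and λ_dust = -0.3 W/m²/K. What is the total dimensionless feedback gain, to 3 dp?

Convert to gains: g_lr = -0.443/2.01 = -0.2204; g_alb = 0.356/2.01 = 0.1771; g_dust = -0.3/2.01 = -0.1493.
Total gain g = -0.1926.

-0.193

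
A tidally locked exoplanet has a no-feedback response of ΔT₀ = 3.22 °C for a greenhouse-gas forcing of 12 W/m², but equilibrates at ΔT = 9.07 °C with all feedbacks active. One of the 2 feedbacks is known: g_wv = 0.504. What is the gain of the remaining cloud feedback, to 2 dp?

Amplification A = ΔT/ΔT₀ = 9.07/3.22 = 2.817.
Total gain g = 1 − 1/A = 1 − 1/2.817 = 0.645.
The known gain is 0.504.
g_cld = 0.645 − 0.504 = 0.14.

0.14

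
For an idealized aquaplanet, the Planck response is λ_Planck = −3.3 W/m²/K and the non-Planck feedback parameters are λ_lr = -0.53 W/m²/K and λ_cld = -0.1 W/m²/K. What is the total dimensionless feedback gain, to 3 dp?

Convert to gains: g_lr = -0.53/3.3 = -0.1606; g_cld = -0.1/3.3 = -0.0303.
Total gain g = -0.1909.

-0.191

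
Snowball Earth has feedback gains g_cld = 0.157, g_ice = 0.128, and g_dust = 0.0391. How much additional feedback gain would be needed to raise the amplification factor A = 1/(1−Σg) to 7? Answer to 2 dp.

Current total gain = 0.3241.
Target gain for A = 7: g* = 1 − 1/7 = 0.8571.
Additional gain needed = 0.8571 − 0.3241 = 0.53.

0.53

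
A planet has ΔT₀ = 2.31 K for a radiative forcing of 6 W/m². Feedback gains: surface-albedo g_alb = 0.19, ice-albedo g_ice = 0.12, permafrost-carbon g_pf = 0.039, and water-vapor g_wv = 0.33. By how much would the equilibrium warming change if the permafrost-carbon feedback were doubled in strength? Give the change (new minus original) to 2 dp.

Original: g = 0.679, ΔT = 2.31/(1−0.679) = 7.1963 K.
With doubled permafrost-carbon: g' = 0.718, ΔT' = 2.31/(1−0.718) = 8.1915 K.
Change = 8.1915 − 7.1963 = 1.00 K.

1.00 K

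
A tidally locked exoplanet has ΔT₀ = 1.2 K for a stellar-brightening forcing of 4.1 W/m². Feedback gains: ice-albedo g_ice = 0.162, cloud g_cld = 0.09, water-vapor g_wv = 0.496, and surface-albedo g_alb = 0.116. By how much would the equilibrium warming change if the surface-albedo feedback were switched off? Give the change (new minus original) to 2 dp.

Original: g = 0.864, ΔT = 1.2/(1−0.864) = 8.8235 K.
Without surface-albedo: g' = 0.748, ΔT' = 1.2/(1−0.748) = 4.7619 K.
Change = 4.7619 − 8.8235 = -4.06 K.

-4.06 K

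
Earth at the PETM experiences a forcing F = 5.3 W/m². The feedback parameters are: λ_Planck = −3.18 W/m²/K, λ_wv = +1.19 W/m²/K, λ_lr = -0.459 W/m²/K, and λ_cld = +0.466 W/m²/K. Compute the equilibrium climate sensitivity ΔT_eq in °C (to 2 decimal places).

2.67 °C

Net feedback parameter λ = (−3.18) + (+1.19) + (-0.459) + (+0.466) = -1.983 W/m²/K.
ΔT = −F/λ = −5.3/(-1.983) = 2.67 °C.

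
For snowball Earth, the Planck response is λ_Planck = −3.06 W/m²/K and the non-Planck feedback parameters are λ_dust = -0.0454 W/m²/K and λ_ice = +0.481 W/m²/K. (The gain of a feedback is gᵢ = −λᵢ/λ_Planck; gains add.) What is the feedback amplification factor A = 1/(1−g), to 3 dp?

Convert to gains: g_dust = -0.0454/3.06 = -0.01484; g_ice = 0.481/3.06 = 0.1572.
Total gain g = 0.14236.
A = 1/(1 − 0.14236) = 1.166.

1.166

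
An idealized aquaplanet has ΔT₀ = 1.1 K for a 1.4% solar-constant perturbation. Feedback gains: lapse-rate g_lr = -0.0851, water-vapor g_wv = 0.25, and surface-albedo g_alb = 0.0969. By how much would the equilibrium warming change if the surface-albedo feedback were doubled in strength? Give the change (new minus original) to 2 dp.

Original: g = 0.2618, ΔT = 1.1/(1−0.2618) = 1.4901 K.
With doubled surface-albedo: g' = 0.3587, ΔT' = 1.1/(1−0.3587) = 1.7153 K.
Change = 1.7153 − 1.4901 = 0.23 K.

0.23 K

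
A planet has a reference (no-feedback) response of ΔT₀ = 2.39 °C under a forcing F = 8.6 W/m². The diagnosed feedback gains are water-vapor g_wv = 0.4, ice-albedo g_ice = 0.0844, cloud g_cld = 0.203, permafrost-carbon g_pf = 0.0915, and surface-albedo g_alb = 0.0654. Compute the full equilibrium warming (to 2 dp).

15.35 °C

Total gain g = 0.4 + 0.0844 + 0.203 + 0.0915 + 0.0654 = 0.8443.
Amplification A = 1/(1 − 0.8443) = 6.423.
ΔT = 2.39 × 6.423 = 15.35 °C.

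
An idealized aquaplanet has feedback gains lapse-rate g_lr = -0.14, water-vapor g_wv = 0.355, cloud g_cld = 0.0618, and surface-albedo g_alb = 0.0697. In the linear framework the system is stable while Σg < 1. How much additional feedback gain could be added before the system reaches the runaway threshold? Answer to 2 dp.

0.65

Current total gain = -0.14 + 0.355 + 0.0618 + 0.0697 = 0.3465.
Margin to runaway = 1 − 0.3465 = 0.65.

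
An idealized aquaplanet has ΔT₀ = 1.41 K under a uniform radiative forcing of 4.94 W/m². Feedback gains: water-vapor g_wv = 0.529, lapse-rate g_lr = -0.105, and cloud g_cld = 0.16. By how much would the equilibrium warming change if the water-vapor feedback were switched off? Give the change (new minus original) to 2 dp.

Original: g = 0.584, ΔT = 1.41/(1−0.584) = 3.3894 K.
Without water-vapor: g' = 0.055, ΔT' = 1.41/(1−0.055) = 1.4921 K.
Change = 1.4921 − 3.3894 = -1.90 K.

-1.90 K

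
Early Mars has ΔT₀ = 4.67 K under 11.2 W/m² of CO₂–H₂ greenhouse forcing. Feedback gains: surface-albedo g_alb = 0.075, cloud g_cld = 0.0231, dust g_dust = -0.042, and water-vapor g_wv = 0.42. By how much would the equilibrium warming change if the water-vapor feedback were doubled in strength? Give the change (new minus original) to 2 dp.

Original: g = 0.4761, ΔT = 4.67/(1−0.4761) = 8.9139 K.
With doubled water-vapor: g' = 0.8961, ΔT' = 4.67/(1−0.8961) = 44.9471 K.
Change = 44.9471 − 8.9139 = 36.03 K.

36.03 K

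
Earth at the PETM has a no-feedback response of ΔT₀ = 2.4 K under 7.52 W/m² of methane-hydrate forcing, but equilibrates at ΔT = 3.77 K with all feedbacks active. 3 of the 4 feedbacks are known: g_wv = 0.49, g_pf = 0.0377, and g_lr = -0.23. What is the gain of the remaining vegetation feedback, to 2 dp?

Amplification A = ΔT/ΔT₀ = 3.77/2.4 = 1.571.
Total gain g = 1 − 1/A = 1 − 1/1.571 = 0.3635.
Known gains sum to 0.49 + 0.0377 − 0.23 = 0.2977.
g_veg = 0.3635 − 0.2977 = 0.07.

0.07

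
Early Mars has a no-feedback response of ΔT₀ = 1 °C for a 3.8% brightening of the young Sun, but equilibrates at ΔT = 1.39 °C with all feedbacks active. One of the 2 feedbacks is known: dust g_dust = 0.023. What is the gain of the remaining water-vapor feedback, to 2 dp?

0.26

Amplification A = ΔT/ΔT₀ = 1.39/1 = 1.39.
Total gain g = 1 − 1/A = 1 − 1/1.39 = 0.2806.
The known gain is 0.023.
g_wv = 0.2806 − 0.023 = 0.26.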